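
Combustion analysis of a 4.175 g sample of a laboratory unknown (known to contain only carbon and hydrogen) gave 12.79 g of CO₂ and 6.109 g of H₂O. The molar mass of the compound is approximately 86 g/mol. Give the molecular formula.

mol C = 12.79 g CO₂ ÷ 44.009 g/mol = 0.29062 mol
mol H = 2 × 6.109 g H₂O ÷ 18.015 g/mol = 0.67821 mol
Divide by the smallest (0.29062 mol): C 1.000, H 2.334
Multiplying each by 3 gives whole numbers: C 3.00, H 7.00
Empirical formula: C3H7
Empirical-formula mass = 43.09 g/mol; 86 ÷ 43.09 ≈ 2, so the molecular formula is C6H14.

C6H14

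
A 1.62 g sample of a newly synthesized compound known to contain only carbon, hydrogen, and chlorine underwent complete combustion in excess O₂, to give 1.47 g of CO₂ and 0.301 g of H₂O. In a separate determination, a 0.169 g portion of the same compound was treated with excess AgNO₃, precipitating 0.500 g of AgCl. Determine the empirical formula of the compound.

CHCl

mol C = 1.47 g CO₂ ÷ 44.009 g/mol = 0.03340 mol
mol H = 2 × 0.301 g H₂O ÷ 18.015 g/mol = 0.03342 mol
From the AgCl data: mol Cl per gram of compound = (0.500 ÷ 143.318) ÷ 0.169 = 0.02064 mol/g, so in the 1.62 g combustion sample mol Cl = 0.03344 mol
Divide by the smallest (0.03340 mol): C 1.000, H 1.000, Cl 1.001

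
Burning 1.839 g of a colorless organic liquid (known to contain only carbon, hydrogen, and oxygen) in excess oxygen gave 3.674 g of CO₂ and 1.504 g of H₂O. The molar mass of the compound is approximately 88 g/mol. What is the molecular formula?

mol C = 3.674 g CO₂ ÷ 44.009 g/mol = 0.083483 mol
mol H = 2 × 1.504 g H₂O ÷ 18.015 g/mol = 0.16697 mol
mass O = 1.839 − (1.0027 + 0.16831) = 0.66798 g → mol O = 0.66798 ÷ 15.999 = 0.041751 mol
Divide by the smallest (0.041751 mol): C 2.000, H 3.999, O 1.000
Empirical formula: C2H4O
Empirical-formula mass = 44.05 g/mol; 88 ÷ 44.05 ≈ 2, so the molecular formula is C4H8O2.

C4H8O2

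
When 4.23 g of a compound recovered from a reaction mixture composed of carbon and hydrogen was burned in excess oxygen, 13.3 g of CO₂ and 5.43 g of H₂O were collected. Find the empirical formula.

mol C = 13.3 g CO₂ ÷ 44.009 g/mol = 0.3022 mol
mol H = 2 × 5.43 g H₂O ÷ 18.015 g/mol = 0.6028 mol
Divide by the smallest (0.3022 mol): C 1.000, H 1.995

CH2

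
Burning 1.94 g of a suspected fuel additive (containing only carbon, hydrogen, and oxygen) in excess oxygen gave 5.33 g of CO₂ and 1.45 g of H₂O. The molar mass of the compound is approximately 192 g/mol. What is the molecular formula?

C12H16O2

mol C = 5.33 g CO₂ ÷ 44.009 g/mol = 0.1211 mol
mol H = 2 × 1.45 g H₂O ÷ 18.015 g/mol = 0.1610 mol
mass O = 1.94 − (1.455 + 0.1623) = 0.3231 g → mol O = 0.3231 ÷ 15.999 = 0.02019 mol
Divide by the smallest (0.02019 mol): C 5.998, H 7.972, O 1.000
Empirical formula: C6H8O
Empirical-formula mass = 96.13 g/mol; 192 ÷ 96.13 ≈ 2, so the molecular formula is C12H16O2.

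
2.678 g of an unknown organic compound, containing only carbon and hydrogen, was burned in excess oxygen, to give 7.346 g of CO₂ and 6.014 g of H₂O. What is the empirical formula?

CH4

mol C = 7.346 g CO₂ ÷ 44.009 g/mol = 0.16692 mol
mol H = 2 × 6.014 g H₂O ÷ 18.015 g/mol = 0.66767 mol
Divide by the smallest (0.16692 mol): C 1.000, H 4.000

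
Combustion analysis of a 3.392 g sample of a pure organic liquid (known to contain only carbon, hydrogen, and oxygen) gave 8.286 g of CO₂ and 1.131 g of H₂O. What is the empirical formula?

mol C = 8.286 g CO₂ ÷ 44.009 g/mol = 0.18828 mol
mol H = 2 × 1.131 g H₂O ÷ 18.015 g/mol = 0.12556 mol
mass O = 3.392 − (2.2614 + 0.12657) = 1.0040 g → mol O = 1.0040 ÷ 15.999 = 0.062754 mol
Divide by the smallest (0.062754 mol): C 3.000, H 2.001, O 1.000

C3H2O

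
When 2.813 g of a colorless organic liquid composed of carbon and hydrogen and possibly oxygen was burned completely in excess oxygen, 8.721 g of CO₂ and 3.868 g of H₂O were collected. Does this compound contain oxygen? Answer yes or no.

no

mol C = 8.721 g CO₂ ÷ 44.009 g/mol = 0.19816 mol
mol H = 2 × 3.868 g H₂O ÷ 18.015 g/mol = 0.42942 mol
C and H together account for 2.8130 g — essentially the entire 2.813 g sample — so the compound contains no oxygen.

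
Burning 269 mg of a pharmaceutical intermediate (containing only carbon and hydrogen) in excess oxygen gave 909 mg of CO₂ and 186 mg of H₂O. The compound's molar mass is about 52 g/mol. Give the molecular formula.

mol C = 0.909 g CO₂ ÷ 44.009 g/mol = 0.02065 mol
mol H = 2 × 0.186 g H₂O ÷ 18.015 g/mol = 0.02065 mol
Divide by the smallest (0.02065 mol): C 1.000, H 1.000
Empirical formula: CH
Empirical-formula mass = 13.02 g/mol; 52 ÷ 13.02 ≈ 4, so the molecular formula is C4H4.

C4H4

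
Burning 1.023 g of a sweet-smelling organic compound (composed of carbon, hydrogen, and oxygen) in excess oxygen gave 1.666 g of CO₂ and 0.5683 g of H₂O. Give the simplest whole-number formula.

mol C = 1.666 g CO₂ ÷ 44.009 g/mol = 0.037856 mol
mol H = 2 × 0.5683 g H₂O ÷ 18.015 g/mol = 0.063092 mol
mass O = 1.023 − (0.45469 + 0.063597) = 0.50472 g → mol O = 0.50472 ÷ 15.999 = 0.031547 mol
Divide by the smallest (0.031547 mol): C 1.200, H 2.000, O 1.000
Multiplying each by 5 gives whole numbers: C 6.00, H 10.00, O 5.00

C6H10O5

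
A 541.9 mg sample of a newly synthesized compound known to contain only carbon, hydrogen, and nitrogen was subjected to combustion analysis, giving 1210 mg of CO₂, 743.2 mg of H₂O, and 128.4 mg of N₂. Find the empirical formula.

mol C = 1.210 g CO₂ ÷ 44.009 g/mol = 0.027494 mol
mol H = 2 × 0.7432 g H₂O ÷ 18.015 g/mol = 0.082509 mol
mol N = 2 × 0.1284 g N₂ ÷ 28.014 g/mol = 0.0091668 mol
Divide by the smallest (0.0091668 mol): C 2.999, H 9.001, N 1.000

C3H9N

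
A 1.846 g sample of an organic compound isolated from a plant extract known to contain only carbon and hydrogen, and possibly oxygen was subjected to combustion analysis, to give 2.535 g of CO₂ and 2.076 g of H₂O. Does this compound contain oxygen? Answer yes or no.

mol C = 2.535 g CO₂ ÷ 44.009 g/mol = 0.057602 mol
mol H = 2 × 2.076 g H₂O ÷ 18.015 g/mol = 0.23047 mol
C and H account for only 0.92417 g of the 1.846 g sample; the remaining 0.92183 g must be oxygen.

yes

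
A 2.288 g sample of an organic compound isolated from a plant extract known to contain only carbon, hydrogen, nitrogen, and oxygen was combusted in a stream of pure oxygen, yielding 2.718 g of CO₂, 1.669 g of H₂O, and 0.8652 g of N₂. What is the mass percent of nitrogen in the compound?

37.81%

mol C = 2.718 g CO₂ ÷ 44.009 g/mol = 0.061760 mol
mol H = 2 × 1.669 g H₂O ÷ 18.015 g/mol = 0.18529 mol
mol N = 2 × 0.8652 g N₂ ÷ 28.014 g/mol = 0.061769 mol
mass O = 2.288 − (0.74180 + 0.18677 + 0.86520) = 0.49423 g → mol O = 0.49423 ÷ 15.999 = 0.030891 mol
mass % N = 0.86520 g ÷ 2.288 g × 100%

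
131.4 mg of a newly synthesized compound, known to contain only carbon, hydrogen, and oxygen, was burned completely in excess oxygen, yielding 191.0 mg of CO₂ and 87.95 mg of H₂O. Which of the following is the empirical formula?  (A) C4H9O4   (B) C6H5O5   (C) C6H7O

mol C = 0.1910 g CO₂ ÷ 44.009 g/mol = 0.0043400 mol
mol H = 2 × 0.08795 g H₂O ÷ 18.015 g/mol = 0.0097641 mol
mass O = 0.1314 − (0.052128 + 0.0098422) = 0.069430 g → mol O = 0.069430 ÷ 15.999 = 0.0043396 mol
Divide by the smallest (0.0043396 mol): C 1.000, H 2.250, O 1.000
Multiplying each by 4 gives whole numbers: C 4.00, H 9.00, O 4.00

(A) C4H9O4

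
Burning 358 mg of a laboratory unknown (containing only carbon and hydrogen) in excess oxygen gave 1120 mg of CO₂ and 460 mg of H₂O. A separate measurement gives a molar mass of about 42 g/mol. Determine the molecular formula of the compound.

mol C = 1.12 g CO₂ ÷ 44.009 g/mol = 0.02545 mol
mol H = 2 × 0.460 g H₂O ÷ 18.015 g/mol = 0.05107 mol
Divide by the smallest (0.02545 mol): C 1.000, H 2.007
Empirical formula: CH2
Empirical-formula mass = 14.03 g/mol; 42 ÷ 14.03 ≈ 3, so the molecular formula is C3H6.

C3H6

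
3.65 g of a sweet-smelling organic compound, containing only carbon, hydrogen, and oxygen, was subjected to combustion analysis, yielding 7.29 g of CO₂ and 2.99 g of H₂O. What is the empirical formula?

C2H4O

mol C = 7.29 g CO₂ ÷ 44.009 g/mol = 0.1656 mol
mol H = 2 × 2.99 g H₂O ÷ 18.015 g/mol = 0.3319 mol
mass O = 3.65 − (1.990 + 0.3346) = 1.326 g → mol O = 1.326 ÷ 15.999 = 0.08287 mol
Divide by the smallest (0.08287 mol): C 1.999, H 4.006, O 1.000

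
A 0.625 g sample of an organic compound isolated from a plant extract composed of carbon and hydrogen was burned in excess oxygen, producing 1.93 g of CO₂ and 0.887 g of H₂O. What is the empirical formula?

mol C = 1.93 g CO₂ ÷ 44.009 g/mol = 0.04385 mol
mol H = 2 × 0.887 g H₂O ÷ 18.015 g/mol = 0.09847 mol
Divide by the smallest (0.04385 mol): C 1.000, H 2.245
Multiplying each by 4 gives whole numbers: C 4.00, H 8.98

C4H9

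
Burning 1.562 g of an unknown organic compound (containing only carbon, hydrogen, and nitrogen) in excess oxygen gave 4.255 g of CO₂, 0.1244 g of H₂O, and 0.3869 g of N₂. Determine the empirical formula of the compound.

C7HN2

mol C = 4.255 g CO₂ ÷ 44.009 g/mol = 0.096685 mol
mol H = 2 × 0.1244 g H₂O ÷ 18.015 g/mol = 0.013811 mol
mol N = 2 × 0.3869 g N₂ ÷ 28.014 g/mol = 0.027622 mol
Divide by the smallest (0.013811 mol): C 7.001, H 1.000, N 2.000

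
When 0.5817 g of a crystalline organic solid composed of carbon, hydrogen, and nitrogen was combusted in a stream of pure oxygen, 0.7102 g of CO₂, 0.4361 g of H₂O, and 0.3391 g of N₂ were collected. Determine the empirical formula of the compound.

mol C = 0.7102 g CO₂ ÷ 44.009 g/mol = 0.016138 mol
mol H = 2 × 0.4361 g H₂O ÷ 18.015 g/mol = 0.048415 mol
mol N = 2 × 0.3391 g N₂ ÷ 28.014 g/mol = 0.024209 mol
Divide by the smallest (0.016138 mol): C 1.000, H 3.000, N 1.500
Multiplying each by 2 gives whole numbers: C 2.00, H 6.00, N 3.00

C2H6N3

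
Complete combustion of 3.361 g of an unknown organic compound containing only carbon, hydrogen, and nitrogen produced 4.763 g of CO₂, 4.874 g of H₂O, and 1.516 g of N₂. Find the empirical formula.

mol C = 4.763 g CO₂ ÷ 44.009 g/mol = 0.10823 mol
mol H = 2 × 4.874 g H₂O ÷ 18.015 g/mol = 0.54110 mol
mol N = 2 × 1.516 g N₂ ÷ 28.014 g/mol = 0.10823 mol
Divide by the smallest (0.10823 mol): C 1.000, H 5.000, N 1.000

CH5N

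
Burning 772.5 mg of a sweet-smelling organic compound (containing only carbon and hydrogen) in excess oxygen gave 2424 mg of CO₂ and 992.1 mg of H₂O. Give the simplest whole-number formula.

mol C = 2.424 g CO₂ ÷ 44.009 g/mol = 0.055080 mol
mol H = 2 × 0.9921 g H₂O ÷ 18.015 g/mol = 0.11014 mol
Divide by the smallest (0.055080 mol): C 1.000, H 2.000

CH2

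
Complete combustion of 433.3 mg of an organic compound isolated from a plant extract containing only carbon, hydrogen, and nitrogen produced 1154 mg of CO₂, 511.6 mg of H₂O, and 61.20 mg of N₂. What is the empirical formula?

C6H13N

mol C = 1.154 g CO₂ ÷ 44.009 g/mol = 0.026222 mol
mol H = 2 × 0.5116 g H₂O ÷ 18.015 g/mol = 0.056797 mol
mol N = 2 × 0.06120 g N₂ ÷ 28.014 g/mol = 0.0043692 mol
Divide by the smallest (0.0043692 mol): C 6.001, H 12.999, N 1.000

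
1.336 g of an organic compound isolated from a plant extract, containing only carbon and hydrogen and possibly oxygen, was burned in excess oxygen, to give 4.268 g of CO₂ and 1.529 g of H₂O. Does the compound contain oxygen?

no

mol C = 4.268 g CO₂ ÷ 44.009 g/mol = 0.096980 mol
mol H = 2 × 1.529 g H₂O ÷ 18.015 g/mol = 0.16975 mol
C and H together account for 1.3359 g — essentially the entire 1.336 g sample — so the compound contains no oxygen.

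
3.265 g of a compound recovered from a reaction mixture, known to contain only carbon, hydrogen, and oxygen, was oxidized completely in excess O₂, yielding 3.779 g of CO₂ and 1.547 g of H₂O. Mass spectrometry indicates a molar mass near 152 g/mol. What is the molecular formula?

mol C = 3.779 g CO₂ ÷ 44.009 g/mol = 0.085869 mol
mol H = 2 × 1.547 g H₂O ÷ 18.015 g/mol = 0.17175 mol
mass O = 3.265 − (1.0314 + 0.17312) = 2.0605 g → mol O = 2.0605 ÷ 15.999 = 0.12879 mol
Divide by the smallest (0.085869 mol): C 1.000, H 2.000, O 1.500
Multiplying each by 2 gives whole numbers: C 2.00, H 4.00, O 3.00
Empirical formula: C2H4O3
Empirical-formula mass = 76.05 g/mol; 152 ÷ 76.05 ≈ 2, so the molecular formula is C4H8O6.

C4H8O6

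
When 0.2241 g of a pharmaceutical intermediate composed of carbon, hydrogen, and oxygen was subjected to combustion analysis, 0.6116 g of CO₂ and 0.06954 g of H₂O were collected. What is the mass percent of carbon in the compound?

mol C = 0.6116 g CO₂ ÷ 44.009 g/mol = 0.013897 mol
mol H = 2 × 0.06954 g H₂O ÷ 18.015 g/mol = 0.0077202 mol
mass O = 0.2241 − (0.16692 + 0.0077820) = 0.049399 g → mol O = 0.049399 ÷ 15.999 = 0.0030876 mol
mass % C = 0.16692 g ÷ 0.2241 g × 100%

74.48%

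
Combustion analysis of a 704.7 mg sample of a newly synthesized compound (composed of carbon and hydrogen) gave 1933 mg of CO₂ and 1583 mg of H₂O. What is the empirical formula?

CH4

mol C = 1.933 g CO₂ ÷ 44.009 g/mol = 0.043923 mol
mol H = 2 × 1.583 g H₂O ÷ 18.015 g/mol = 0.17574 mol
Divide by the smallest (0.043923 mol): C 1.000, H 4.001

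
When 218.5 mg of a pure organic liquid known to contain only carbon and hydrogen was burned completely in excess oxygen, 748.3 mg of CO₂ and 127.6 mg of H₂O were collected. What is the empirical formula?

mol C = 0.7483 g CO₂ ÷ 44.009 g/mol = 0.017003 mol
mol H = 2 × 0.1276 g H₂O ÷ 18.015 g/mol = 0.014166 mol
Divide by the smallest (0.014166 mol): C 1.200, H 1.000
Multiplying each by 5 gives whole numbers: C 6.00, H 5.00

C6H5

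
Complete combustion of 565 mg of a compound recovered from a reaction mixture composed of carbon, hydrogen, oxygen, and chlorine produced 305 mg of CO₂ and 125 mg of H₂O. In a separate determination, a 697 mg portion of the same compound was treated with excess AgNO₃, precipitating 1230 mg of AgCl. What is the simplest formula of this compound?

mol C = 0.305 g CO₂ ÷ 44.009 g/mol = 0.006930 mol
mol H = 2 × 0.125 g H₂O ÷ 18.015 g/mol = 0.01388 mol
From the AgCl data: mol Cl per gram of compound = (1.23 ÷ 143.318) ÷ 0.697 = 0.01231 mol/g, so in the 0.565 g combustion sample mol Cl = 0.006957 mol
mass O = 0.565 − (0.08324 + 0.01399 + 0.2466) = 0.2211 g → mol O = 0.2211 ÷ 15.999 = 0.01382 mol
Divide by the smallest (0.006930 mol): C 1.000, H 2.002, Cl 1.004, O 1.994

CH2ClO2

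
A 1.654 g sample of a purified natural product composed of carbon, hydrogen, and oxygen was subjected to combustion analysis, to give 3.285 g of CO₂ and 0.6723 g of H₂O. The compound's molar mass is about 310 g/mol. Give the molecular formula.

mol C = 3.285 g CO₂ ÷ 44.009 g/mol = 0.074644 mol
mol H = 2 × 0.6723 g H₂O ÷ 18.015 g/mol = 0.074638 mol
mass O = 1.654 − (0.89655 + 0.075235) = 0.68222 g → mol O = 0.68222 ÷ 15.999 = 0.042641 mol
Divide by the smallest (0.042641 mol): C 1.751, H 1.750, O 1.000
Multiplying each by 4 gives whole numbers: C 7.00, H 7.00, O 4.00
Empirical formula: C7H7O4
Empirical-formula mass = 155.13 g/mol; 310 ÷ 155.13 ≈ 2, so the molecular formula is C14H14O8.

C14H14O8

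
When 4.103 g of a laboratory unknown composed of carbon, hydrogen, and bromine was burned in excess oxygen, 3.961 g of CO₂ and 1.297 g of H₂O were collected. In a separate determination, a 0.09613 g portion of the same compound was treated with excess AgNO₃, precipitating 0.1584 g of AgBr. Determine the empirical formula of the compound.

C5H8Br2

mol C = 3.961 g CO₂ ÷ 44.009 g/mol = 0.090004 mol
mol H = 2 × 1.297 g H₂O ÷ 18.015 g/mol = 0.14399 mol
From the AgBr data: mol Br per gram of compound = (0.1584 ÷ 187.772) ÷ 0.09613 = 0.0087754 mol/g, so in the 4.103 g combustion sample mol Br = 0.036005 mol
Divide by the smallest (0.036005 mol): C 2.500, H 3.999, Br 1.000
Multiplying each by 2 gives whole numbers: C 5.00, H 8.00, Br 2.00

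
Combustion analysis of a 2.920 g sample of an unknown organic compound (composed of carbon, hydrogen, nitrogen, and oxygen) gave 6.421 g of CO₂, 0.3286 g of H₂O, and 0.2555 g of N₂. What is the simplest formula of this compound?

mol C = 6.421 g CO₂ ÷ 44.009 g/mol = 0.14590 mol
mol H = 2 × 0.3286 g H₂O ÷ 18.015 g/mol = 0.036481 mol
mol N = 2 × 0.2555 g N₂ ÷ 28.014 g/mol = 0.018241 mol
mass O = 2.920 − (1.7524 + 0.036773 + 0.25550) = 0.87530 g → mol O = 0.87530 ÷ 15.999 = 0.054710 mol
Divide by the smallest (0.018241 mol): C 7.999, H 2.000, N 1.000, O 2.999

C8H2NO3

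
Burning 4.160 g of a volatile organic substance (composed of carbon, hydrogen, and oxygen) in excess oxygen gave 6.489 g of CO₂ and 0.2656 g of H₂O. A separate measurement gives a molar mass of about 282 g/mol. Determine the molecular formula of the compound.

C10H2O10

mol C = 6.489 g CO₂ ÷ 44.009 g/mol = 0.14745 mol
mol H = 2 × 0.2656 g H₂O ÷ 18.015 g/mol = 0.029487 mol
mass O = 4.160 − (1.7710 + 0.029722) = 2.3593 g → mol O = 2.3593 ÷ 15.999 = 0.14746 mol
Divide by the smallest (0.029487 mol): C 5.000, H 1.000, O 5.001
Empirical formula: C5HO5
Empirical-formula mass = 141.06 g/mol; 282 ÷ 141.06 ≈ 2, so the molecular formula is C10H2O10.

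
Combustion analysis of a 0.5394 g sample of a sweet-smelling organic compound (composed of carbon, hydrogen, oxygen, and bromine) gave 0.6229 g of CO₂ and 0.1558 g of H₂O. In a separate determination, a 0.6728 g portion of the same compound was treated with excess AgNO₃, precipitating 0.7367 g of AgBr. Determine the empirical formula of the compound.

mol C = 0.6229 g CO₂ ÷ 44.009 g/mol = 0.014154 mol
mol H = 2 × 0.1558 g H₂O ÷ 18.015 g/mol = 0.017297 mol
From the AgBr data: mol Br per gram of compound = (0.7367 ÷ 187.772) ÷ 0.6728 = 0.0058314 mol/g, so in the 0.5394 g combustion sample mol Br = 0.0031455 mol
mass O = 0.5394 − (0.17000 + 0.017435 + 0.25134) = 0.10063 g → mol O = 0.10063 ÷ 15.999 = 0.0062896 mol
Divide by the smallest (0.0031455 mol): C 4.500, H 5.499, Br 1.000, O 2.000
Multiplying each by 2 gives whole numbers: C 9.00, H 11.00, Br 2.00, O 4.00

C9H11Br2O4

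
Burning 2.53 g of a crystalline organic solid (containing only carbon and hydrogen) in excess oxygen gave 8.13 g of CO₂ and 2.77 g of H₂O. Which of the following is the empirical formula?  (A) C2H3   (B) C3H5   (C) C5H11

(B) C3H5

mol C = 8.13 g CO₂ ÷ 44.009 g/mol = 0.1847 mol
mol H = 2 × 2.77 g H₂O ÷ 18.015 g/mol = 0.3075 mol
Divide by the smallest (0.1847 mol): C 1.000, H 1.665
Multiplying each by 3 gives whole numbers: C 3.00, H 4.99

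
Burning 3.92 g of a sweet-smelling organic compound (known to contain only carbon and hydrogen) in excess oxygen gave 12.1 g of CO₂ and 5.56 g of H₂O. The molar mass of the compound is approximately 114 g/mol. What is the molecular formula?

C8H18

mol C = 12.1 g CO₂ ÷ 44.009 g/mol = 0.2749 mol
mol H = 2 × 5.56 g H₂O ÷ 18.015 g/mol = 0.6173 mol
Divide by the smallest (0.2749 mol): C 1.000, H 2.245
Multiplying each by 4 gives whole numbers: C 4.00, H 8.98
Empirical formula: C4H9
Empirical-formula mass = 57.12 g/mol; 114 ÷ 57.12 ≈ 2, so the molecular formula is C8H18.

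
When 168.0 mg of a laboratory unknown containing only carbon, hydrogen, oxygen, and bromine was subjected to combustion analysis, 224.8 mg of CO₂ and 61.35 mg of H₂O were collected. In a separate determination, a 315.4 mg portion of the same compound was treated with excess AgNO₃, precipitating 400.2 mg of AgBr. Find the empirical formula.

C9H12Br2O

mol C = 0.2248 g CO₂ ÷ 44.009 g/mol = 0.0051080 mol
mol H = 2 × 0.06135 g H₂O ÷ 18.015 g/mol = 0.0068110 mol
From the AgBr data: mol Br per gram of compound = (0.4002 ÷ 187.772) ÷ 0.3154 = 0.0067575 mol/g, so in the 0.1680 g combustion sample mol Br = 0.0011353 mol
mass O = 0.1680 − (0.061353 + 0.0068655 + 0.090712) = 0.0090703 g → mol O = 0.0090703 ÷ 15.999 = 0.00056693 mol
Divide by the smallest (0.00056693 mol): C 9.010, H 12.014, Br 2.002, O 1.000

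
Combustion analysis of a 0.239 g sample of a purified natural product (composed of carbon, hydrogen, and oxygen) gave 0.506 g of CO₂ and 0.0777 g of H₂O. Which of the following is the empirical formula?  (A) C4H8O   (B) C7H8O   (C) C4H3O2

mol C = 0.506 g CO₂ ÷ 44.009 g/mol = 0.01150 mol
mol H = 2 × 0.0777 g H₂O ÷ 18.015 g/mol = 0.008626 mol
mass O = 0.239 − (0.1381 + 0.008695) = 0.09221 g → mol O = 0.09221 ÷ 15.999 = 0.005763 mol
Divide by the smallest (0.005763 mol): C 1.995, H 1.497, O 1.000
Multiplying each by 2 gives whole numbers: C 3.99, H 2.99, O 2.00

(C) C4H3O2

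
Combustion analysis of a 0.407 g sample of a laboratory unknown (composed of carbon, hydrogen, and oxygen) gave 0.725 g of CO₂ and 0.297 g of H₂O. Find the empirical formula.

C3H6O2

mol C = 0.725 g CO₂ ÷ 44.009 g/mol = 0.01647 mol
mol H = 2 × 0.297 g H₂O ÷ 18.015 g/mol = 0.03297 mol
mass O = 0.407 − (0.1979 + 0.03324) = 0.1759 g → mol O = 0.1759 ÷ 15.999 = 0.01099 mol
Divide by the smallest (0.01099 mol): C 1.498, H 2.999, O 1.000
Multiplying each by 2 gives whole numbers: C 3.00, H 6.00, O 2.00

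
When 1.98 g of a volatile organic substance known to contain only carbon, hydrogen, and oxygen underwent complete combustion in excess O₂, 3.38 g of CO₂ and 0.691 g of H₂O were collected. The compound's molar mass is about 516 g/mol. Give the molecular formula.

C20H20O16

mol C = 3.38 g CO₂ ÷ 44.009 g/mol = 0.07680 mol
mol H = 2 × 0.691 g H₂O ÷ 18.015 g/mol = 0.07671 mol
mass O = 1.98 − (0.9225 + 0.07733) = 0.9802 g → mol O = 0.9802 ÷ 15.999 = 0.06127 mol
Divide by the smallest (0.06127 mol): C 1.254, H 1.252, O 1.000
Multiplying each by 4 gives whole numbers: C 5.01, H 5.01, O 4.00
Empirical formula: C5H5O4
Empirical-formula mass = 129.09 g/mol; 516 ÷ 129.09 ≈ 4, so the molecular formula is C20H20O16.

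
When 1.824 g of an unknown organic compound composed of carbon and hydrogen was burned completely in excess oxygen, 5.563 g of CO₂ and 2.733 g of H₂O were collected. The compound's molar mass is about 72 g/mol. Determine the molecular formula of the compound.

C5H12

mol C = 5.563 g CO₂ ÷ 44.009 g/mol = 0.12641 mol
mol H = 2 × 2.733 g H₂O ÷ 18.015 g/mol = 0.30341 mol
Divide by the smallest (0.12641 mol): C 1.000, H 2.400
Multiplying each by 5 gives whole numbers: C 5.00, H 12.00
Empirical formula: C5H12
Empirical-formula mass = 72.15 g/mol; 72 ÷ 72.15 ≈ 1, so the molecular formula is C5H12.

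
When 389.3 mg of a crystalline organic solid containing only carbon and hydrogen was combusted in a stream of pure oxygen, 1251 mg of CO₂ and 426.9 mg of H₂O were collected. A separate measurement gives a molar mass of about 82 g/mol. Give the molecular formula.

mol C = 1.251 g CO₂ ÷ 44.009 g/mol = 0.028426 mol
mol H = 2 × 0.4269 g H₂O ÷ 18.015 g/mol = 0.047394 mol
Divide by the smallest (0.028426 mol): C 1.000, H 1.667
Multiplying each by 3 gives whole numbers: C 3.00, H 5.00
Empirical formula: C3H5
Empirical-formula mass = 41.07 g/mol; 82 ÷ 41.07 ≈ 2, so the molecular formula is C6H10.

C6H10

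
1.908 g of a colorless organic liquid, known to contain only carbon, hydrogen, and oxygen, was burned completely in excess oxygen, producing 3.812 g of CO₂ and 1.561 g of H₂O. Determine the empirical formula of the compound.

mol C = 3.812 g CO₂ ÷ 44.009 g/mol = 0.086619 mol
mol H = 2 × 1.561 g H₂O ÷ 18.015 g/mol = 0.17330 mol
mass O = 1.908 − (1.0404 + 0.17469) = 0.69294 g → mol O = 0.69294 ÷ 15.999 = 0.043311 mol
Divide by the smallest (0.043311 mol): C 2.000, H 4.001, O 1.000

C2H4O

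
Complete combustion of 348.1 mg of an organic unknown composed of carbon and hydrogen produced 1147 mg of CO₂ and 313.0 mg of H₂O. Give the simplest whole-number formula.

C3H4

mol C = 1.147 g CO₂ ÷ 44.009 g/mol = 0.026063 mol
mol H = 2 × 0.3130 g H₂O ÷ 18.015 g/mol = 0.034749 mol
Divide by the smallest (0.026063 mol): C 1.000, H 1.333
Multiplying each by 3 gives whole numbers: C 3.00, H 4.00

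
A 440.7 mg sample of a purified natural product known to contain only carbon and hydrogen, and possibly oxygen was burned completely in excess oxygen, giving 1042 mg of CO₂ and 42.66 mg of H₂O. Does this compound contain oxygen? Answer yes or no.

yes

mol C = 1.042 g CO₂ ÷ 44.009 g/mol = 0.023677 mol
mol H = 2 × 0.04266 g H₂O ÷ 18.015 g/mol = 0.0047361 mol
C and H account for only 0.28916 g of the 0.4407 g sample; the remaining 0.15154 g must be oxygen.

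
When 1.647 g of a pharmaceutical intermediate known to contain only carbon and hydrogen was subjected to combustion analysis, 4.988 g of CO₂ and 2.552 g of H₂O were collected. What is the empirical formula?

mol C = 4.988 g CO₂ ÷ 44.009 g/mol = 0.11334 mol
mol H = 2 × 2.552 g H₂O ÷ 18.015 g/mol = 0.28332 mol
Divide by the smallest (0.11334 mol): C 1.000, H 2.500
Multiplying each by 2 gives whole numbers: C 2.00, H 5.00

C2H5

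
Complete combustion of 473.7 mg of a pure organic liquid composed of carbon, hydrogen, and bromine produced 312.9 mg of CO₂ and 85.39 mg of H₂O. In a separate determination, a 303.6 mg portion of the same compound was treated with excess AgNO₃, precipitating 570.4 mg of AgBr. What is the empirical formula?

mol C = 0.3129 g CO₂ ÷ 44.009 g/mol = 0.0071099 mol
mol H = 2 × 0.08539 g H₂O ÷ 18.015 g/mol = 0.0094799 mol
From the AgBr data: mol Br per gram of compound = (0.5704 ÷ 187.772) ÷ 0.3036 = 0.010006 mol/g, so in the 0.4737 g combustion sample mol Br = 0.0047397 mol
Divide by the smallest (0.0047397 mol): C 1.500, H 2.000, Br 1.000
Multiplying each by 2 gives whole numbers: C 3.00, H 4.00, Br 2.00

C3H4Br2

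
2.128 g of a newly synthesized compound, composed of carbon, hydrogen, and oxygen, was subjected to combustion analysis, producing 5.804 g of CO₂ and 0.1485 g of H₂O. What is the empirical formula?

C8HO2

mol C = 5.804 g CO₂ ÷ 44.009 g/mol = 0.13188 mol
mol H = 2 × 0.1485 g H₂O ÷ 18.015 g/mol = 0.016486 mol
mass O = 2.128 − (1.5840 + 0.016618) = 0.52735 g → mol O = 0.52735 ÷ 15.999 = 0.032961 mol
Divide by the smallest (0.016486 mol): C 8.000, H 1.000, O 1.999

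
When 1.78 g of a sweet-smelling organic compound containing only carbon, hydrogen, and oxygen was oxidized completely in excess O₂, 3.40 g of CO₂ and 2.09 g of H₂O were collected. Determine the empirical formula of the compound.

mol C = 3.40 g CO₂ ÷ 44.009 g/mol = 0.07726 mol
mol H = 2 × 2.09 g H₂O ÷ 18.015 g/mol = 0.2320 mol
mass O = 1.78 − (0.9279 + 0.2339) = 0.6182 g → mol O = 0.6182 ÷ 15.999 = 0.03864 mol
Divide by the smallest (0.03864 mol): C 1.999, H 6.005, O 1.000

C2H6O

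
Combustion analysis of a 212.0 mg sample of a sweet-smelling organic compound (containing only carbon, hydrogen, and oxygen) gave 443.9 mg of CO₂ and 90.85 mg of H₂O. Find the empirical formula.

C2H2O

mol C = 0.4439 g CO₂ ÷ 44.009 g/mol = 0.010087 mol
mol H = 2 × 0.09085 g H₂O ÷ 18.015 g/mol = 0.010086 mol
mass O = 0.2120 − (0.12115 + 0.010167) = 0.080683 g → mol O = 0.080683 ÷ 15.999 = 0.0050430 mol
Divide by the smallest (0.0050430 mol): C 2.000, H 2.000, O 1.000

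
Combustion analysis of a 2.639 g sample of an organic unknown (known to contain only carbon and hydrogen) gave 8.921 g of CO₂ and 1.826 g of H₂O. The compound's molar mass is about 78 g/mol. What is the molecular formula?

mol C = 8.921 g CO₂ ÷ 44.009 g/mol = 0.20271 mol
mol H = 2 × 1.826 g H₂O ÷ 18.015 g/mol = 0.20272 mol
Divide by the smallest (0.20271 mol): C 1.000, H 1.000
Empirical formula: CH
Empirical-formula mass = 13.02 g/mol; 78 ÷ 13.02 ≈ 6, so the molecular formula is C6H6.

C6H6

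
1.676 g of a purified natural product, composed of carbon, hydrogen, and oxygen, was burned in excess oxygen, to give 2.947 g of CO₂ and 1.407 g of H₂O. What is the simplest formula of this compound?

mol C = 2.947 g CO₂ ÷ 44.009 g/mol = 0.066964 mol
mol H = 2 × 1.407 g H₂O ÷ 18.015 g/mol = 0.15620 mol
mass O = 1.676 − (0.80430 + 0.15745) = 0.71425 g → mol O = 0.71425 ÷ 15.999 = 0.044643 mol
Divide by the smallest (0.044643 mol): C 1.500, H 3.499, O 1.000
Multiplying each by 2 gives whole numbers: C 3.00, H 7.00, O 2.00

C3H7O2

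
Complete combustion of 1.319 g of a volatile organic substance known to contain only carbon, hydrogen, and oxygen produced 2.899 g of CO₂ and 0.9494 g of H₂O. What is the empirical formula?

C5H8O2

mol C = 2.899 g CO₂ ÷ 44.009 g/mol = 0.065873 mol
mol H = 2 × 0.9494 g H₂O ÷ 18.015 g/mol = 0.10540 mol
mass O = 1.319 − (0.79120 + 0.10624) = 0.42156 g → mol O = 0.42156 ÷ 15.999 = 0.026349 mol
Divide by the smallest (0.026349 mol): C 2.500, H 4.000, O 1.000
Multiplying each by 2 gives whole numbers: C 5.00, H 8.00, O 2.00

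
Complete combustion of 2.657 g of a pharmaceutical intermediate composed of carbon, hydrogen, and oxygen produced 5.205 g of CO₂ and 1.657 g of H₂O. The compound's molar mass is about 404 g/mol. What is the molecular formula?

C18H28O10

mol C = 5.205 g CO₂ ÷ 44.009 g/mol = 0.11827 mol
mol H = 2 × 1.657 g H₂O ÷ 18.015 g/mol = 0.18396 mol
mass O = 2.657 − (1.4206 + 0.18543) = 1.0510 g → mol O = 1.0510 ÷ 15.999 = 0.065693 mol
Divide by the smallest (0.065693 mol): C 1.800, H 2.800, O 1.000
Multiplying each by 5 gives whole numbers: C 9.00, H 14.00, O 5.00
Empirical formula: C9H14O5
Empirical-formula mass = 202.21 g/mol; 404 ÷ 202.21 ≈ 2, so the molecular formula is C18H28O10.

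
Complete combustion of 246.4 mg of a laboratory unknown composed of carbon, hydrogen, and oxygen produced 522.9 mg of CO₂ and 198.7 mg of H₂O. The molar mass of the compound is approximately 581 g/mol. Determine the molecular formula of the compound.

C28H52O12

mol C = 0.5229 g CO₂ ÷ 44.009 g/mol = 0.011882 mol
mol H = 2 × 0.1987 g H₂O ÷ 18.015 g/mol = 0.022059 mol
mass O = 0.2464 − (0.14271 + 0.022236) = 0.081454 g → mol O = 0.081454 ÷ 15.999 = 0.0050912 mol
Divide by the smallest (0.0050912 mol): C 2.334, H 4.333, O 1.000
Multiplying each by 3 gives whole numbers: C 7.00, H 13.00, O 3.00
Empirical formula: C7H13O3
Empirical-formula mass = 145.18 g/mol; 581 ÷ 145.18 ≈ 4, so the molecular formula is C28H52O12.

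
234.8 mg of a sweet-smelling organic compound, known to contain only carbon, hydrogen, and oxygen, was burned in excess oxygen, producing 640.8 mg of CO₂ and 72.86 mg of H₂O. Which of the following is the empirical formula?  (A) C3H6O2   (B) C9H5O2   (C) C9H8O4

(B) C9H5O2

mol C = 0.6408 g CO₂ ÷ 44.009 g/mol = 0.014561 mol
mol H = 2 × 0.07286 g H₂O ÷ 18.015 g/mol = 0.0080888 mol
mass O = 0.2348 − (0.17489 + 0.0081535) = 0.051758 g → mol O = 0.051758 ÷ 15.999 = 0.0032351 mol
Divide by the smallest (0.0032351 mol): C 4.501, H 2.500, O 1.000
Multiplying each by 2 gives whole numbers: C 9.00, H 5.00, O 2.00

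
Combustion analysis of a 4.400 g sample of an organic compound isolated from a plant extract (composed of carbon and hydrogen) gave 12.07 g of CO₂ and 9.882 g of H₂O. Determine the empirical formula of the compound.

mol C = 12.07 g CO₂ ÷ 44.009 g/mol = 0.27426 mol
mol H = 2 × 9.882 g H₂O ÷ 18.015 g/mol = 1.0971 mol
Divide by the smallest (0.27426 mol): C 1.000, H 4.000

CH4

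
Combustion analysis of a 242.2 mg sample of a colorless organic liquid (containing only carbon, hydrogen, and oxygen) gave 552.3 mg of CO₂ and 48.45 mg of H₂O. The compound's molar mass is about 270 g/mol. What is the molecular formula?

C14H6O6

mol C = 0.5523 g CO₂ ÷ 44.009 g/mol = 0.012550 mol
mol H = 2 × 0.04845 g H₂O ÷ 18.015 g/mol = 0.0053789 mol
mass O = 0.2422 − (0.15073 + 0.0054219) = 0.086044 g → mol O = 0.086044 ÷ 15.999 = 0.0053781 mol
Divide by the smallest (0.0053781 mol): C 2.333, H 1.000, O 1.000
Multiplying each by 3 gives whole numbers: C 7.00, H 3.00, O 3.00
Empirical formula: C7H3O3
Empirical-formula mass = 135.10 g/mol; 270 ÷ 135.10 ≈ 2, so the molecular formula is C14H6O6.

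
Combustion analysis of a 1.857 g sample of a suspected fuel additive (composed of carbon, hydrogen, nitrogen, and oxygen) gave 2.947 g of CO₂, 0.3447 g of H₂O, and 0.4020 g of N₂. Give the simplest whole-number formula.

mol C = 2.947 g CO₂ ÷ 44.009 g/mol = 0.066964 mol
mol H = 2 × 0.3447 g H₂O ÷ 18.015 g/mol = 0.038268 mol
mol N = 2 × 0.4020 g N₂ ÷ 28.014 g/mol = 0.028700 mol
mass O = 1.857 − (0.80430 + 0.038574 + 0.40200) = 0.61213 g → mol O = 0.61213 ÷ 15.999 = 0.038260 mol
Divide by the smallest (0.028700 mol): C 2.333, H 1.333, N 1.000, O 1.333
Multiplying each by 3 gives whole numbers: C 7.00, H 4.00, N 3.00, O 4.00

C7H4N3O4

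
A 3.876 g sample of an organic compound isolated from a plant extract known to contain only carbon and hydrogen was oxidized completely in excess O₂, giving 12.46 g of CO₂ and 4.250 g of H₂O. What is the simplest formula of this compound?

mol C = 12.46 g CO₂ ÷ 44.009 g/mol = 0.28312 mol
mol H = 2 × 4.250 g H₂O ÷ 18.015 g/mol = 0.47183 mol
Divide by the smallest (0.28312 mol): C 1.000, H 1.667
Multiplying each by 3 gives whole numbers: C 3.00, H 5.00

C3H5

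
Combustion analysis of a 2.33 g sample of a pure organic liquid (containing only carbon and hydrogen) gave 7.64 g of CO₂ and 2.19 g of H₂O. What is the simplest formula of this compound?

mol C = 7.64 g CO₂ ÷ 44.009 g/mol = 0.1736 mol
mol H = 2 × 2.19 g H₂O ÷ 18.015 g/mol = 0.2431 mol
Divide by the smallest (0.1736 mol): C 1.000, H 1.401
Multiplying each by 5 gives whole numbers: C 5.00, H 7.00

C5H7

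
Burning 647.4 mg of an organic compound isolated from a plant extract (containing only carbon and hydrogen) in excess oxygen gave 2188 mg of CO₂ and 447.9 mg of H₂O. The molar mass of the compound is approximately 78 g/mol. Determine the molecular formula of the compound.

mol C = 2.188 g CO₂ ÷ 44.009 g/mol = 0.049717 mol
mol H = 2 × 0.4479 g H₂O ÷ 18.015 g/mol = 0.049725 mol
Divide by the smallest (0.049717 mol): C 1.000, H 1.000
Empirical formula: CH
Empirical-formula mass = 13.02 g/mol; 78 ÷ 13.02 ≈ 6, so the molecular formula is C6H6.

C6H6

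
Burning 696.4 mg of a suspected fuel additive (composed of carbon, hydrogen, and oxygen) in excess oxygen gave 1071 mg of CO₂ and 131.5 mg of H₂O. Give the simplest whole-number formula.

C5H3O5

mol C = 1.071 g CO₂ ÷ 44.009 g/mol = 0.024336 mol
mol H = 2 × 0.1315 g H₂O ÷ 18.015 g/mol = 0.014599 mol
mass O = 0.6964 − (0.29230 + 0.014716) = 0.38939 g → mol O = 0.38939 ÷ 15.999 = 0.024338 mol
Divide by the smallest (0.014599 mol): C 1.667, H 1.000, O 1.667
Multiplying each by 3 gives whole numbers: C 5.00, H 3.00, O 5.00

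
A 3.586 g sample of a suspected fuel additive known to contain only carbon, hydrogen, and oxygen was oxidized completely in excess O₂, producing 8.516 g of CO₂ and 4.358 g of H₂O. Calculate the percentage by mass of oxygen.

mol C = 8.516 g CO₂ ÷ 44.009 g/mol = 0.19351 mol
mol H = 2 × 4.358 g H₂O ÷ 18.015 g/mol = 0.48382 mol
mass O = 3.586 − (2.3242 + 0.48769) = 0.77411 g → mol O = 0.77411 ÷ 15.999 = 0.048385 mol
mass % O = 0.77411 g ÷ 3.586 g × 100%

21.59%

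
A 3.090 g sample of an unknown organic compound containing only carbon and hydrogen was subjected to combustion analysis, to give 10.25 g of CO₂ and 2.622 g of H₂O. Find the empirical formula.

C4H5

mol C = 10.25 g CO₂ ÷ 44.009 g/mol = 0.23291 mol
mol H = 2 × 2.622 g H₂O ÷ 18.015 g/mol = 0.29109 mol
Divide by the smallest (0.23291 mol): C 1.000, H 1.250
Multiplying each by 4 gives whole numbers: C 4.00, H 5.00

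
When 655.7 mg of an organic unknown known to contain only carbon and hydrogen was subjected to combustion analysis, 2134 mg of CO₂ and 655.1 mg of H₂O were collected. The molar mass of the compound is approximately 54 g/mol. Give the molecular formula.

mol C = 2.134 g CO₂ ÷ 44.009 g/mol = 0.048490 mol
mol H = 2 × 0.6551 g H₂O ÷ 18.015 g/mol = 0.072728 mol
Divide by the smallest (0.048490 mol): C 1.000, H 1.500
Multiplying each by 2 gives whole numbers: C 2.00, H 3.00
Empirical formula: C2H3
Empirical-formula mass = 27.05 g/mol; 54 ÷ 27.05 ≈ 2, so the molecular formula is C4H6.

C4H6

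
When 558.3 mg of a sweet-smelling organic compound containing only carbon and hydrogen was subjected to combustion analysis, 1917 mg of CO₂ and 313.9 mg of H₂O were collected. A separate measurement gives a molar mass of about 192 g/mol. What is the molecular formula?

mol C = 1.917 g CO₂ ÷ 44.009 g/mol = 0.043559 mol
mol H = 2 × 0.3139 g H₂O ÷ 18.015 g/mol = 0.034849 mol
Divide by the smallest (0.034849 mol): C 1.250, H 1.000
Multiplying each by 4 gives whole numbers: C 5.00, H 4.00
Empirical formula: C5H4
Empirical-formula mass = 64.09 g/mol; 192 ÷ 64.09 ≈ 3, so the molecular formula is C15H12.

C15H12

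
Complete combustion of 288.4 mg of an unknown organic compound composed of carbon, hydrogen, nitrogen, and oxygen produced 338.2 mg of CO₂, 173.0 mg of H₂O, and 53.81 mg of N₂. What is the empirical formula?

C2H5NO2

mol C = 0.3382 g CO₂ ÷ 44.009 g/mol = 0.0076848 mol
mol H = 2 × 0.1730 g H₂O ÷ 18.015 g/mol = 0.019206 mol
mol N = 2 × 0.05381 g N₂ ÷ 28.014 g/mol = 0.0038417 mol
mass O = 0.2884 − (0.092302 + 0.019360 + 0.053810) = 0.12293 g → mol O = 0.12293 ÷ 15.999 = 0.0076835 mol
Divide by the smallest (0.0038417 mol): C 2.000, H 4.999, N 1.000, O 2.000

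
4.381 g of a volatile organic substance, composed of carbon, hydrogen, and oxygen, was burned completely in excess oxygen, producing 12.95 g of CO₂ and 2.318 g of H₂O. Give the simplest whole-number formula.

C8H7O

mol C = 12.95 g CO₂ ÷ 44.009 g/mol = 0.29426 mol
mol H = 2 × 2.318 g H₂O ÷ 18.015 g/mol = 0.25734 mol
mass O = 4.381 − (3.5343 + 0.25940) = 0.58727 g → mol O = 0.58727 ÷ 15.999 = 0.036707 mol
Divide by the smallest (0.036707 mol): C 8.017, H 7.011, O 1.000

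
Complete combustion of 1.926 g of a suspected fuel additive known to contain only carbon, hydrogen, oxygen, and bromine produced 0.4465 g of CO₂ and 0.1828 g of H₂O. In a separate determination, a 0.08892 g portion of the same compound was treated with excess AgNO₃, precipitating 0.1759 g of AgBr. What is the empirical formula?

mol C = 0.4465 g CO₂ ÷ 44.009 g/mol = 0.010146 mol
mol H = 2 × 0.1828 g H₂O ÷ 18.015 g/mol = 0.020294 mol
From the AgBr data: mol Br per gram of compound = (0.1759 ÷ 187.772) ÷ 0.08892 = 0.010535 mol/g, so in the 1.926 g combustion sample mol Br = 0.020290 mol
mass O = 1.926 − (0.12186 + 0.020457 + 1.6213) = 0.16240 g → mol O = 0.16240 ÷ 15.999 = 0.010150 mol
Divide by the smallest (0.010146 mol): C 1.000, H 2.000, Br 2.000, O 1.000

CH2Br2O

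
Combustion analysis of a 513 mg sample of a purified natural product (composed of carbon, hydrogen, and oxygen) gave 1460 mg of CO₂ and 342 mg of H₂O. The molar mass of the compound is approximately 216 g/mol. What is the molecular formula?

C14H16O2

mol C = 1.46 g CO₂ ÷ 44.009 g/mol = 0.03318 mol
mol H = 2 × 0.342 g H₂O ÷ 18.015 g/mol = 0.03797 mol
mass O = 0.513 − (0.3985 + 0.03827) = 0.07626 g → mol O = 0.07626 ÷ 15.999 = 0.004767 mol
Divide by the smallest (0.004767 mol): C 6.960, H 7.965, O 1.000
Empirical formula: C7H8O
Empirical-formula mass = 108.14 g/mol; 216 ÷ 108.14 ≈ 2, so the molecular formula is C14H16O2.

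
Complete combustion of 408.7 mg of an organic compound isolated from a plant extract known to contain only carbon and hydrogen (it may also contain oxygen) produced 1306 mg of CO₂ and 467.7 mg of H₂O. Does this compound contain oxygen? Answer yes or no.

mol C = 1.306 g CO₂ ÷ 44.009 g/mol = 0.029676 mol
mol H = 2 × 0.4677 g H₂O ÷ 18.015 g/mol = 0.051923 mol
C and H together account for 0.40877 g — essentially the entire 0.4087 g sample — so the compound contains no oxygen.

no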